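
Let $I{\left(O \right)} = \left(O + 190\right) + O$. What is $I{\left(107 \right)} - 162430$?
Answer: $-162026$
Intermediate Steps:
$I{\left(O \right)} = 190 + 2 O$ ($I{\left(O \right)} = \left(190 + O\right) + O = 190 + 2 O$)
$I{\left(107 \right)} - 162430 = \left(190 + 2 \cdot 107\right) - 162430 = \left(190 + 214\right) - 162430 = 404 - 162430 = -162026$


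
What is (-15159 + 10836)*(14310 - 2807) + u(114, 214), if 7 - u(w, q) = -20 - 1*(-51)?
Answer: -49727493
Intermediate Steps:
u(w, q) = -24 (u(w, q) = 7 - (-20 - 1*(-51)) = 7 - (-20 + 51) = 7 - 1*31 = 7 - 31 = -24)
(-15159 + 10836)*(14310 - 2807) + u(114, 214) = (-15159 + 10836)*(14310 - 2807) - 24 = -4323*11503 - 24 = -49727469 - 24 = -49727493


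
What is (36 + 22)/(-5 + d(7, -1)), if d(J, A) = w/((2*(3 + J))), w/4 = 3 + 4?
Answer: -145/9 ≈ -16.111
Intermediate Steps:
w = 28 (w = 4*(3 + 4) = 4*7 = 28)
d(J, A) = 28/(6 + 2*J) (d(J, A) = 28/((2*(3 + J))) = 28/(6 + 2*J))
(36 + 22)/(-5 + d(7, -1)) = (36 + 22)/(-5 + 14/(3 + 7)) = 58/(-5 + 14/10) = 58/(-5 + 14*(1/10)) = 58/(-5 + 7/5) = 58/(-18/5) = 58*(-5/18) = -145/9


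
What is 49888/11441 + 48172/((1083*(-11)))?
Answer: 43179892/136296633 ≈ 0.31681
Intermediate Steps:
49888/11441 + 48172/((1083*(-11))) = 49888*(1/11441) + 48172/(-11913) = 49888/11441 + 48172*(-1/11913) = 49888/11441 - 48172/11913 = 43179892/136296633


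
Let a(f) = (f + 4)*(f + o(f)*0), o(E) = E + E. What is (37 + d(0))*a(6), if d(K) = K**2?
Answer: 2220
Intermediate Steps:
o(E) = 2*E
a(f) = f*(4 + f) (a(f) = (f + 4)*(f + (2*f)*0) = (4 + f)*(f + 0) = (4 + f)*f = f*(4 + f))
(37 + d(0))*a(6) = (37 + 0**2)*(6*(4 + 6)) = (37 + 0)*(6*10) = 37*60 = 2220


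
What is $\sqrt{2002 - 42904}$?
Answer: $i \sqrt{40902} \approx 202.24 i$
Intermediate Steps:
$\sqrt{2002 - 42904} = \sqrt{-40902} = i \sqrt{40902}$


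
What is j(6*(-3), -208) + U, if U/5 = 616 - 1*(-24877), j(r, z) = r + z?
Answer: 127239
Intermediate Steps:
U = 127465 (U = 5*(616 - 1*(-24877)) = 5*(616 + 24877) = 5*25493 = 127465)
j(6*(-3), -208) + U = (6*(-3) - 208) + 127465 = (-18 - 208) + 127465 = -226 + 127465 = 127239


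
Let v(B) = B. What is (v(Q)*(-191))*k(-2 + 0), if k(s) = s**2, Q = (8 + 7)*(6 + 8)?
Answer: -160440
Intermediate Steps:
Q = 210 (Q = 15*14 = 210)
(v(Q)*(-191))*k(-2 + 0) = (210*(-191))*(-2 + 0)**2 = -40110*(-2)**2 = -40110*4 = -160440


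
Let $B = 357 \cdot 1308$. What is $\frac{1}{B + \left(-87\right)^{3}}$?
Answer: $- \frac{1}{191547} \approx -5.2207 \cdot 10^{-6}$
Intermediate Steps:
$B = 466956$
$\frac{1}{B + \left(-87\right)^{3}} = \frac{1}{466956 + \left(-87\right)^{3}} = \frac{1}{466956 - 658503} = \frac{1}{-191547} = - \frac{1}{191547}$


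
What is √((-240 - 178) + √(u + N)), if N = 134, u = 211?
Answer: √(-418 + √345) ≈ 19.986*I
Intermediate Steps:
√((-240 - 178) + √(u + N)) = √((-240 - 178) + √(211 + 134)) = √(-418 + √345)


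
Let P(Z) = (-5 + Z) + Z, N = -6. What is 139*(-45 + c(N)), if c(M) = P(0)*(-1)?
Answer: -5560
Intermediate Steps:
P(Z) = -5 + 2*Z
c(M) = 5 (c(M) = (-5 + 2*0)*(-1) = (-5 + 0)*(-1) = -5*(-1) = 5)
139*(-45 + c(N)) = 139*(-45 + 5) = 139*(-40) = -5560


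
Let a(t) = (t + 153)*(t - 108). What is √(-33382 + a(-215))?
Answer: 6*I*√371 ≈ 115.57*I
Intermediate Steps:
a(t) = (-108 + t)*(153 + t) (a(t) = (153 + t)*(-108 + t) = (-108 + t)*(153 + t))
√(-33382 + a(-215)) = √(-33382 + (-16524 + (-215)² + 45*(-215))) = √(-33382 + (-16524 + 46225 - 9675)) = √(-33382 + 20026) = √(-13356) = 6*I*√371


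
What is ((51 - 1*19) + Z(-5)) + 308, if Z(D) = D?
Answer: 335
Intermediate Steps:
((51 - 1*19) + Z(-5)) + 308 = ((51 - 1*19) - 5) + 308 = ((51 - 19) - 5) + 308 = (32 - 5) + 308 = 27 + 308 = 335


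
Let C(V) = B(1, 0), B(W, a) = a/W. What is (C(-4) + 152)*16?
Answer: 2432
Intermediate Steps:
C(V) = 0 (C(V) = 0/1 = 0*1 = 0)
(C(-4) + 152)*16 = (0 + 152)*16 = 152*16 = 2432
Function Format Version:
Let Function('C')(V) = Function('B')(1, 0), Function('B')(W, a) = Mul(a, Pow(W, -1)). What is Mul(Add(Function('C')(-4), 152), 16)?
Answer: 2432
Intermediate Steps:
Function('C')(V) = 0 (Function('C')(V) = Mul(0, Pow(1, -1)) = Mul(0, 1) = 0)
Mul(Add(Function('C')(-4), 152), 16) = Mul(Add(0, 152), 16) = Mul(152, 16) = 2432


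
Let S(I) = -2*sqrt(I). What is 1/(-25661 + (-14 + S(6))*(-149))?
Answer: -23575/555247801 - 298*sqrt(6)/555247801 ≈ -4.3773e-5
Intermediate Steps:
1/(-25661 + (-14 + S(6))*(-149)) = 1/(-25661 + (-14 - 2*sqrt(6))*(-149)) = 1/(-25661 + (2086 + 298*sqrt(6))) = 1/(-23575 + 298*sqrt(6))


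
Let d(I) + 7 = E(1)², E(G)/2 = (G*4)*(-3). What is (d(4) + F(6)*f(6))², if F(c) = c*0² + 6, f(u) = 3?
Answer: 344569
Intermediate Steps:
E(G) = -24*G (E(G) = 2*((G*4)*(-3)) = 2*((4*G)*(-3)) = 2*(-12*G) = -24*G)
F(c) = 6 (F(c) = c*0 + 6 = 0 + 6 = 6)
d(I) = 569 (d(I) = -7 + (-24*1)² = -7 + (-24)² = -7 + 576 = 569)
(d(4) + F(6)*f(6))² = (569 + 6*3)² = (569 + 18)² = 587² = 344569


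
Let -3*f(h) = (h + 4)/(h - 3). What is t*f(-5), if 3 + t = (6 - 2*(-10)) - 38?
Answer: 5/8 ≈ 0.62500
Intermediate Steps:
f(h) = -(4 + h)/(3*(-3 + h)) (f(h) = -(h + 4)/(3*(h - 3)) = -(4 + h)/(3*(-3 + h)))
t = -15 (t = -3 + ((6 - 2*(-10)) - 38) = -3 + ((6 + 20) - 38) = -3 + (26 - 38) = -3 - 12 = -15)
t*f(-5) = -5*(-4 - 1*(-5))/(-3 - 5) = -5*(-4 + 5)/(-8) = -5*(-1)/8 = -15*(-1/24) = 5/8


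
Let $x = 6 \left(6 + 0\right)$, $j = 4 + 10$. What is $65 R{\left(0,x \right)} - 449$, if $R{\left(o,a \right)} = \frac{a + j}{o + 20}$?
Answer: $- \frac{573}{2} \approx -286.5$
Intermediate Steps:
$j = 14$
$x = 36$ ($x = 6 \cdot 6 = 36$)
$R{\left(o,a \right)} = \frac{14 + a}{20 + o}$ ($R{\left(o,a \right)} = \frac{a + 14}{o + 20} = \frac{14 + a}{20 + o}$)
$65 R{\left(0,x \right)} - 449 = 65 \frac{14 + 36}{20 + 0} - 449 = 65 \cdot \frac{1}{20} \cdot 50 - 449 = 65 \cdot \frac{5}{2} - 449 = \frac{325}{2} - 449 = - \frac{573}{2}$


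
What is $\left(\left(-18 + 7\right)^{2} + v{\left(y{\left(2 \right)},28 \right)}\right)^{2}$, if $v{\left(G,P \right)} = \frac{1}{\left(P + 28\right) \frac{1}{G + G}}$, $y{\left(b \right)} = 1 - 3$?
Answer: $\frac{2866249}{196} \approx 14624.0$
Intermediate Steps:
$y{\left(b \right)} = -2$
$v{\left(G,P \right)} = \frac{2 G}{28 + P}$ ($v{\left(G,P \right)} = \frac{1}{\left(28 + P\right) \frac{1}{2 G}} = \frac{1}{\frac{1}{2} \frac{1}{G} \left(28 + P\right)} = \frac{2 G}{28 + P}$)
$\left(\left(-18 + 7\right)^{2} + v{\left(y{\left(2 \right)},28 \right)}\right)^{2} = \left(\left(-18 + 7\right)^{2} + 2 \left(-2\right) \frac{1}{28 + 28}\right)^{2} = \left(\left(-11\right)^{2} + 2 \left(-2\right) \frac{1}{56}\right)^{2} = \left(121 + 2 \left(-2\right) \frac{1}{56}\right)^{2} = \left(121 - \frac{1}{14}\right)^{2} = \left(\frac{1693}{14}\right)^{2} = \frac{2866249}{196}$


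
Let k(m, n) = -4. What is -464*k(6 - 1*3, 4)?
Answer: 1856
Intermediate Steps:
-464*k(6 - 1*3, 4) = -464*(-4) = 1856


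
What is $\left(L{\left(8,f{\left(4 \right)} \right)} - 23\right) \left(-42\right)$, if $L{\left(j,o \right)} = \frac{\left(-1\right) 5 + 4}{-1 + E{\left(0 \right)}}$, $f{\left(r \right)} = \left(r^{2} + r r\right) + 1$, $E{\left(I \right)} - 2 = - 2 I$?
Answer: $1008$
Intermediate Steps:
$E{\left(I \right)} = 2 - 2 I$
$f{\left(r \right)} = 1 + 2 r^{2}$ ($f{\left(r \right)} = \left(r^{2} + r^{2}\right) + 1 = 2 r^{2} + 1 = 1 + 2 r^{2}$)
$L{\left(j,o \right)} = -1$ ($L{\left(j,o \right)} = \frac{\left(-1\right) 5 + 4}{-1 + \left(2 - 0\right)} = \frac{-5 + 4}{-1 + \left(2 + 0\right)} = - \frac{1}{-1 + 2} = - 1^{-1} = \left(-1\right) 1 = -1$)
$\left(L{\left(8,f{\left(4 \right)} \right)} - 23\right) \left(-42\right) = \left(-1 - 23\right) \left(-42\right) = \left(-24\right) \left(-42\right) = 1008$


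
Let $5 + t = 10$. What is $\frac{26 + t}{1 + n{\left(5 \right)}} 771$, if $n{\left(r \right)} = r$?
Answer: $\frac{7967}{2} \approx 3983.5$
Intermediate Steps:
$t = 5$ ($t = -5 + 10 = 5$)
$\frac{26 + t}{1 + n{\left(5 \right)}} 771 = \frac{26 + 5}{1 + 5} \cdot 771 = \frac{31}{6} \cdot 771 = \frac{7967}{2}$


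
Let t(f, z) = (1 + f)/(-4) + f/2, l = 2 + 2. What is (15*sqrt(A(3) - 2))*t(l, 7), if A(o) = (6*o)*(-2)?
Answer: 45*I*sqrt(38)/4 ≈ 69.35*I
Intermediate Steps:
l = 4
A(o) = -12*o
t(f, z) = -1/4 + f/4 (t(f, z) = (1 + f)*(-1/4) + f*(1/2) = (-1/4 - f/4) + f/2 = -1/4 + f/4)
(15*sqrt(A(3) - 2))*t(l, 7) = (15*sqrt(-12*3 - 2))*(-1/4 + (1/4)*4) = (15*sqrt(-36 - 2))*(-1/4 + 1) = (15*sqrt(-38))*(3/4) = (15*(I*sqrt(38)))*(3/4) = (15*I*sqrt(38))*(3/4) = 45*I*sqrt(38)/4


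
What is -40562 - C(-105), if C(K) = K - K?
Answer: -40562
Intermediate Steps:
C(K) = 0
-40562 - C(-105) = -40562 - 1*0 = -40562 + 0 = -40562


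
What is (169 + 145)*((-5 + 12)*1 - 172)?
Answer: -51810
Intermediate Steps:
(169 + 145)*((-5 + 12)*1 - 172) = 314*(7*1 - 172) = 314*(7 - 172) = 314*(-165) = -51810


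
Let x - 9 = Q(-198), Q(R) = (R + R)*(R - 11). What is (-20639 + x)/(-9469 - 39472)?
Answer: -62134/48941 ≈ -1.2696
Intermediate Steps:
Q(R) = 2*R*(-11 + R) (Q(R) = (2*R)*(-11 + R) = 2*R*(-11 + R))
x = 82773 (x = 9 + 2*(-198)*(-11 - 198) = 9 + 2*(-198)*(-209) = 9 + 82764 = 82773)
(-20639 + x)/(-9469 - 39472) = (-20639 + 82773)/(-9469 - 39472) = 62134/(-48941) = 62134*(-1/48941) = -62134/48941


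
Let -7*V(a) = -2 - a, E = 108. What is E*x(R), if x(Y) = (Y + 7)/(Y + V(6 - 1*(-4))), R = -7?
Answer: 0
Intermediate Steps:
V(a) = 2/7 + a/7 (V(a) = -(-2 - a)/7 = 2/7 + a/7)
x(Y) = (7 + Y)/(12/7 + Y) (x(Y) = (Y + 7)/(Y + (2/7 + (6 - 1*(-4))/7)) = (7 + Y)/(Y + (2/7 + (6 + 4)/7)) = (7 + Y)/(Y + (2/7 + (1/7)*10)) = (7 + Y)/(Y + (2/7 + 10/7)) = (7 + Y)/(Y + 12/7) = (7 + Y)/(12/7 + Y))
E*x(R) = 108*(7*(7 - 7)/(12 + 7*(-7))) = 108*(7*0/(12 - 49)) = 108*(7*0/(-37)) = 108*(7*(-1/37)*0) = 108*0 = 0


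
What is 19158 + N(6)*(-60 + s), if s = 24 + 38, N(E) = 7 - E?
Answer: 19160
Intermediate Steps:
s = 62
19158 + N(6)*(-60 + s) = 19158 + (7 - 1*6)*(-60 + 62) = 19158 + (7 - 6)*2 = 19158 + 1*2 = 19158 + 2 = 19160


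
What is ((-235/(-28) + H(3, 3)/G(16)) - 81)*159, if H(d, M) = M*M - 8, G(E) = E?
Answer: -1291875/112 ≈ -11535.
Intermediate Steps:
H(d, M) = -8 + M² (H(d, M) = M² - 8 = -8 + M²)
((-235/(-28) + H(3, 3)/G(16)) - 81)*159 = ((-235/(-28) + (-8 + 3²)/16) - 81)*159 = ((-235*(-1/28) + (-8 + 9)*(1/16)) - 81)*159 = ((235/28 + 1*(1/16)) - 81)*159 = ((235/28 + 1/16) - 81)*159 = (947/112 - 81)*159 = -8125/112*159 = -1291875/112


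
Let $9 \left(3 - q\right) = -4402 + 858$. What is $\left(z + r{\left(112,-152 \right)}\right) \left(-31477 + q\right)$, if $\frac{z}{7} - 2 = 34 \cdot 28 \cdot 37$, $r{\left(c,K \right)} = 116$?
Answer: $- \frac{69006857956}{9} \approx -7.6674 \cdot 10^{9}$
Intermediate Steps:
$z = 246582$ ($z = 14 + 7 \cdot 34 \cdot 28 \cdot 37 = 14 + 7 \cdot 952 \cdot 37 = 14 + 7 \cdot 35224 = 14 + 246568 = 246582$)
$q = \frac{3571}{9}$ ($q = 3 - \frac{-4402 + 858}{9} = 3 - - \frac{3544}{9} = 3 + \frac{3544}{9} = \frac{3571}{9} \approx 396.78$)
$\left(z + r{\left(112,-152 \right)}\right) \left(-31477 + q\right) = \left(246582 + 116\right) \left(-31477 + \frac{3571}{9}\right) = 246698 \left(- \frac{279722}{9}\right) = - \frac{69006857956}{9}$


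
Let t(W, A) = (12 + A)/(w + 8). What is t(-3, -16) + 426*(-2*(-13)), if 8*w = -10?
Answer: 299036/27 ≈ 11075.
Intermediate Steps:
w = -5/4 (w = (⅛)*(-10) = -5/4 ≈ -1.2500)
t(W, A) = 16/9 + 4*A/27 (t(W, A) = (12 + A)/(-5/4 + 8) = (12 + A)/(27/4) = (12 + A)*(4/27) = 16/9 + 4*A/27)
t(-3, -16) + 426*(-2*(-13)) = (16/9 + (4/27)*(-16)) + 426*(-2*(-13)) = (16/9 - 64/27) + 426*26 = -16/27 + 11076 = 299036/27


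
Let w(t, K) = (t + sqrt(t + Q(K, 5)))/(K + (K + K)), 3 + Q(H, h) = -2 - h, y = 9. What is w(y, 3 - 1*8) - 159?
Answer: -798/5 - I/15 ≈ -159.6 - 0.066667*I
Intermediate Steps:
Q(H, h) = -5 - h (Q(H, h) = -3 + (-2 - h) = -5 - h)
w(t, K) = (t + sqrt(-10 + t))/(3*K) (w(t, K) = (t + sqrt(t + (-5 - 1*5)))/(K + (K + K)) = (t + sqrt(t + (-5 - 5)))/(K + 2*K) = (t + sqrt(t - 10))/((3*K)) = (t + sqrt(-10 + t))*(1/(3*K)) = (t + sqrt(-10 + t))/(3*K))
w(y, 3 - 1*8) - 159 = (9 + sqrt(-10 + 9))/(3*(3 - 1*8)) - 159 = (9 + sqrt(-1))/(3*(3 - 8)) - 159 = (1/3)*(9 + I)/(-5) - 159 = (1/3)*(-1/5)*(9 + I) - 159 = (-3/5 - I/15) - 159 = -798/5 - I/15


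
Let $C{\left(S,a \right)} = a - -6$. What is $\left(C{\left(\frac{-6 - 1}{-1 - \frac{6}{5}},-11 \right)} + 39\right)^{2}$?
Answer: $1156$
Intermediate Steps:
$C{\left(S,a \right)} = 6 + a$ ($C{\left(S,a \right)} = a + 6 = 6 + a$)
$\left(C{\left(\frac{-6 - 1}{-1 - \frac{6}{5}},-11 \right)} + 39\right)^{2} = \left(\left(6 - 11\right) + 39\right)^{2} = \left(-5 + 39\right)^{2} = 34^{2} = 1156$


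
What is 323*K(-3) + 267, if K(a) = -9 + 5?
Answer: -1025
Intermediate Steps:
K(a) = -4
323*K(-3) + 267 = 323*(-4) + 267 = -1292 + 267 = -1025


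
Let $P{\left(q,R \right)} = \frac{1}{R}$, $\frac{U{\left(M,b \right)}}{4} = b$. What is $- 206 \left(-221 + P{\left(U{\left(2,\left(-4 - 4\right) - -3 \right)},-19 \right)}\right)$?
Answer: $\frac{865200}{19} \approx 45537.0$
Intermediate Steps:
$U{\left(M,b \right)} = 4 b$
$- 206 \left(-221 + P{\left(U{\left(2,\left(-4 - 4\right) - -3 \right)},-19 \right)}\right) = - 206 \left(-221 + \frac{1}{-19}\right) = - 206 \left(-221 - \frac{1}{19}\right) = \left(-206\right) \left(- \frac{4200}{19}\right) = \frac{865200}{19}$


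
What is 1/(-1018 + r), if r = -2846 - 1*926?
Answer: -1/4790 ≈ -0.00020877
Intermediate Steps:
r = -3772 (r = -2846 - 926 = -3772)
1/(-1018 + r) = 1/(-1018 - 3772) = 1/(-4790) = -1/4790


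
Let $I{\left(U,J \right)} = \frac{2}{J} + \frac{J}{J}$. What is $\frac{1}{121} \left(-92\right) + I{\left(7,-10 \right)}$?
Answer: $\frac{24}{605} \approx 0.039669$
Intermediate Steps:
$I{\left(U,J \right)} = 1 + \frac{2}{J}$ ($I{\left(U,J \right)} = \frac{2}{J} + 1 = 1 + \frac{2}{J}$)
$\frac{1}{121} \left(-92\right) + I{\left(7,-10 \right)} = \frac{1}{121} \left(-92\right) + \frac{2 - 10}{-10} = \frac{1}{121} \left(-92\right) - - \frac{4}{5} = - \frac{92}{121} + \frac{4}{5} = \frac{24}{605}$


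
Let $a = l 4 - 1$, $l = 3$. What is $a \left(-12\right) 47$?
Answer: $-6204$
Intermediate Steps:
$a = 11$ ($a = 3 \cdot 4 - 1 = 12 - 1 = 11$)
$a \left(-12\right) 47 = 11 \left(-12\right) 47 = \left(-132\right) 47 = -6204$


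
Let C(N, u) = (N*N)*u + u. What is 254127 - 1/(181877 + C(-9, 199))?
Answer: 50366700764/198195 ≈ 2.5413e+5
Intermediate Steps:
C(N, u) = u + u*N² (C(N, u) = N²*u + u = u*N² + u = u + u*N²)
254127 - 1/(181877 + C(-9, 199)) = 254127 - 1/(181877 + 199*(1 + (-9)²)) = 254127 - 1/(181877 + 199*(1 + 81)) = 254127 - 1/(181877 + 199*82) = 254127 - 1/(181877 + 16318) = 254127 - 1/198195 = 50366700764/198195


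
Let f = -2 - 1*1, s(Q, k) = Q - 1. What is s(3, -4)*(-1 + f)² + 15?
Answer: 47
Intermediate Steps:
s(Q, k) = -1 + Q
f = -3 (f = -2 - 1 = -3)
s(3, -4)*(-1 + f)² + 15 = (-1 + 3)*(-1 - 3)² + 15 = 2*(-4)² + 15 = 2*16 + 15 = 32 + 15 = 47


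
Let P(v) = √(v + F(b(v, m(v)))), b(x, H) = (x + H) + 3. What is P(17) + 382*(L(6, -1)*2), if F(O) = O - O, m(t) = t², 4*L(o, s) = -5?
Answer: -955 + √17 ≈ -950.88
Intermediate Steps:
L(o, s) = -5/4 (L(o, s) = (¼)*(-5) = -5/4)
b(x, H) = 3 + H + x (b(x, H) = (H + x) + 3 = 3 + H + x)
F(O) = 0
P(v) = √v (P(v) = √(v + 0) = √v)
P(17) + 382*(L(6, -1)*2) = √17 + 382*(-5/4*2) = √17 + 382*(-5/2) = √17 - 955 = -955 + √17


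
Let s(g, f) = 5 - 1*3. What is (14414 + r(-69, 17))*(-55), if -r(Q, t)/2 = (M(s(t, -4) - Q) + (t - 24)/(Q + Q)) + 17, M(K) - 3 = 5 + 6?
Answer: -54465455/69 ≈ -7.8935e+5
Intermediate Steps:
s(g, f) = 2 (s(g, f) = 5 - 3 = 2)
M(K) = 14 (M(K) = 3 + (5 + 6) = 3 + 11 = 14)
r(Q, t) = -62 - (-24 + t)/Q (r(Q, t) = -2*((14 + (t - 24)/(Q + Q)) + 17) = -2*((14 + (-24 + t)/((2*Q))) + 17) = -2*((14 + (-24 + t)*(1/(2*Q))) + 17) = -2*((14 + (-24 + t)/(2*Q)) + 17) = -2*(31 + (-24 + t)/(2*Q)) = -62 - (-24 + t)/Q)
(14414 + r(-69, 17))*(-55) = (14414 + (24 - 1*17 - 62*(-69))/(-69))*(-55) = (14414 - (24 - 17 + 4278)/69)*(-55) = (14414 - 1/69*4285)*(-55) = (14414 - 4285/69)*(-55) = (990281/69)*(-55) = -54465455/69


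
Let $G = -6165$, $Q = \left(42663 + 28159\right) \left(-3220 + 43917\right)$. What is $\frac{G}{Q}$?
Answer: $- \frac{6165}{2882242934} \approx -2.139 \cdot 10^{-6}$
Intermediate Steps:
$Q = 2882242934$ ($Q = 70822 \cdot 40697 = 2882242934$)
$\frac{G}{Q} = - \frac{6165}{2882242934}$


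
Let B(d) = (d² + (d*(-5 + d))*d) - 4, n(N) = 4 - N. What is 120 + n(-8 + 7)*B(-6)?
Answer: -1700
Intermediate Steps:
B(d) = -4 + d² + d²*(-5 + d) (B(d) = (d² + d²*(-5 + d)) - 4 = -4 + d² + d²*(-5 + d))
120 + n(-8 + 7)*B(-6) = 120 + (4 - (-8 + 7))*(-4 + (-6)³ - 4*(-6)²) = 120 + (4 - 1*(-1))*(-4 - 216 - 4*36) = 120 + (4 + 1)*(-4 - 216 - 144) = 120 + 5*(-364) = 120 - 1820 = -1700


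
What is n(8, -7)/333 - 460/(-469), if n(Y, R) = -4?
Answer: 151304/156177 ≈ 0.96880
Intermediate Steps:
n(8, -7)/333 - 460/(-469) = -4/333 - 460/(-469) = -4*1/333 - 460*(-1/469) = -4/333 + 460/469 = 151304/156177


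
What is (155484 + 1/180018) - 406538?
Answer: -45194238971/180018 ≈ -2.5105e+5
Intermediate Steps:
(155484 + 1/180018) - 406538 = 27989918713/180018 - 406538 = -45194238971/180018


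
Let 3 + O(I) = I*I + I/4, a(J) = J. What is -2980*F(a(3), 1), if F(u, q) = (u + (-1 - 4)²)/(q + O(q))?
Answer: 333760/3 ≈ 1.1125e+5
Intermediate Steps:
O(I) = -3 + I² + I/4 (O(I) = -3 + (I*I + I/4) = -3 + (I² + I*(¼)) = -3 + (I² + I/4) = -3 + I² + I/4)
F(u, q) = (25 + u)/(-3 + q² + 5*q/4) (F(u, q) = (u + (-1 - 4)²)/(q + (-3 + q² + q/4)) = (u + (-5)²)/(-3 + q² + 5*q/4) = (u + 25)/(-3 + q² + 5*q/4) = (25 + u)/(-3 + q² + 5*q/4))
-2980*F(a(3), 1) = -11920*(25 + 3)/(-12 + 4*1² + 5*1) = -11920*28/(-12 + 4*1 + 5) = -11920*28/(-12 + 4 + 5) = -11920*28/(-3) = -11920*(-1)*28/3 = -2980*(-112/3) = 333760/3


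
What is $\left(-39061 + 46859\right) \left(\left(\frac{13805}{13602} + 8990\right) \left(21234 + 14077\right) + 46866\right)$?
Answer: $\frac{16839874324385833}{6801} \approx 2.4761 \cdot 10^{12}$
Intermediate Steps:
$\left(-39061 + 46859\right) \left(\left(\frac{13805}{13602} + 8990\right) \left(21234 + 14077\right) + 46866\right) = 7798 \left(\left(13805 \cdot \frac{1}{13602} + 8990\right) 35311 + 46866\right) = 7798 \left(\left(\frac{13805}{13602} + 8990\right) 35311 + 46866\right) = 7798 \left(\frac{122295785}{13602} \cdot 35311 + 46866\right) = 7798 \left(\frac{4318386464135}{13602} + 46866\right) = 7798 \cdot \frac{4319023935467}{13602} = \frac{16839874324385833}{6801}$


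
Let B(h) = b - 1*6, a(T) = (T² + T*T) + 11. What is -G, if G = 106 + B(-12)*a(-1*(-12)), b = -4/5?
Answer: 9636/5 ≈ 1927.2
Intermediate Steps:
a(T) = 11 + 2*T² (a(T) = (T² + T²) + 11 = 2*T² + 11 = 11 + 2*T²)
b = -⅘ (b = -4*⅕ = -⅘ ≈ -0.80000)
B(h) = -34/5 (B(h) = -⅘ - 1*6 = -⅘ - 6 = -34/5)
G = -9636/5 (G = 106 - 34*(11 + 2*(-1*(-12))²)/5 = 106 - 34*(11 + 2*12²)/5 = 106 - 34*(11 + 2*144)/5 = 106 - 34*(11 + 288)/5 = 106 - 34/5*299 = 106 - 10166/5 = -9636/5 ≈ -1927.2)
-G = -1*(-9636/5) = 9636/5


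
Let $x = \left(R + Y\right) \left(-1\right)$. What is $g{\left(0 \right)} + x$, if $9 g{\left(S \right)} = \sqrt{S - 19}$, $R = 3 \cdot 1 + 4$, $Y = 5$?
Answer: $-12 + \frac{i \sqrt{19}}{9} \approx -12.0 + 0.48432 i$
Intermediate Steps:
$R = 7$ ($R = 3 + 4 = 7$)
$x = -12$ ($x = \left(7 + 5\right) \left(-1\right) = 12 \left(-1\right) = -12$)
$g{\left(S \right)} = \frac{\sqrt{-19 + S}}{9}$ ($g{\left(S \right)} = \frac{\sqrt{S - 19}}{9} = \frac{\sqrt{-19 + S}}{9}$)
$g{\left(0 \right)} + x = \frac{\sqrt{-19 + 0}}{9} - 12 = \frac{\sqrt{-19}}{9} - 12 = \frac{i \sqrt{19}}{9} - 12 = -12 + \frac{i \sqrt{19}}{9}$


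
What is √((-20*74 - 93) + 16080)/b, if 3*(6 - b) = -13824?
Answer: √14507/4614 ≈ 0.026104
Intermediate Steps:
b = 4614 (b = 6 - ⅓*(-13824) = 6 + 4608 = 4614)
√((-20*74 - 93) + 16080)/b = √((-20*74 - 93) + 16080)/4614 = √((-1480 - 93) + 16080)*(1/4614) = √(-1573 + 16080)*(1/4614) = √14507*(1/4614) = √14507/4614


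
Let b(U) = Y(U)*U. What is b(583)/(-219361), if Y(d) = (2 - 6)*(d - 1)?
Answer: 1357224/219361 ≈ 6.1872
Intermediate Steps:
Y(d) = 4 - 4*d (Y(d) = -4*(-1 + d) = 4 - 4*d)
b(U) = U*(4 - 4*U) (b(U) = (4 - 4*U)*U = U*(4 - 4*U))
b(583)/(-219361) = (4*583*(1 - 1*583))/(-219361) = (4*583*(1 - 583))*(-1/219361) = (4*583*(-582))*(-1/219361) = -1357224*(-1/219361) = 1357224/219361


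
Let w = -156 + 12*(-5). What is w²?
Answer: 46656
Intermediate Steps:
w = -216 (w = -156 - 60 = -216)
w² = (-216)² = 46656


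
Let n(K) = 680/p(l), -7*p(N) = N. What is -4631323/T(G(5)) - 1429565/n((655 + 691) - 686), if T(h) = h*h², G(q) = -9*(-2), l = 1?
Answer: -85674215/173502 ≈ -493.79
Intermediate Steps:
p(N) = -N/7
G(q) = 18
T(h) = h³
n(K) = -4760 (n(K) = 680/((-⅐*1)) = 680/(-⅐) = 680*(-7) = -4760)
-4631323/T(G(5)) - 1429565/n((655 + 691) - 686) = -4631323/(18³) - 1429565/(-4760) = -4631323/5832 - 1429565*(-1/4760) = -4631323*1/5832 + 285913/952 = -4631323/5832 + 285913/952 = -85674215/173502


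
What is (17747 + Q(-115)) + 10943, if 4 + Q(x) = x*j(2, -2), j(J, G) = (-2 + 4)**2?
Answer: 28226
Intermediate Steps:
j(J, G) = 4 (j(J, G) = 2**2 = 4)
Q(x) = -4 + 4*x (Q(x) = -4 + x*4 = -4 + 4*x)
(17747 + Q(-115)) + 10943 = (17747 + (-4 + 4*(-115))) + 10943 = (17747 + (-4 - 460)) + 10943 = (17747 - 464) + 10943 = 17283 + 10943 = 28226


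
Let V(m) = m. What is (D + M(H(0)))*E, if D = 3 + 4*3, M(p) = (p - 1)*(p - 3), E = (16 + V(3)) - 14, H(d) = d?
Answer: 90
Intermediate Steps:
E = 5 (E = (16 + 3) - 14 = 19 - 14 = 5)
M(p) = (-1 + p)*(-3 + p)
D = 15 (D = 3 + 12 = 15)
(D + M(H(0)))*E = (15 + (3 + 0**2 - 4*0))*5 = (15 + (3 + 0 + 0))*5 = (15 + 3)*5 = 18*5 = 90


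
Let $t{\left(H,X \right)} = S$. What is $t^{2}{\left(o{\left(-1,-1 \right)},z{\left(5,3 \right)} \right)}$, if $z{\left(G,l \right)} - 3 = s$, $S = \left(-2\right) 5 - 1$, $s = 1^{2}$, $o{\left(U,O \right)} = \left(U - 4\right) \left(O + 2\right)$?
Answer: $121$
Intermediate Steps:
$o{\left(U,O \right)} = \left(-4 + U\right) \left(2 + O\right)$
$s = 1$
$S = -11$ ($S = -10 - 1 = -11$)
$z{\left(G,l \right)} = 4$ ($z{\left(G,l \right)} = 3 + 1 = 4$)
$t{\left(H,X \right)} = -11$
$t^{2}{\left(o{\left(-1,-1 \right)},z{\left(5,3 \right)} \right)} = \left(-11\right)^{2} = 121$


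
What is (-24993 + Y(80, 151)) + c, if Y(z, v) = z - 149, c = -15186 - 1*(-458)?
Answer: -39790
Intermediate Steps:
c = -14728 (c = -15186 + 458 = -14728)
Y(z, v) = -149 + z
(-24993 + Y(80, 151)) + c = (-24993 + (-149 + 80)) - 14728 = (-24993 - 69) - 14728 = -25062 - 14728 = -39790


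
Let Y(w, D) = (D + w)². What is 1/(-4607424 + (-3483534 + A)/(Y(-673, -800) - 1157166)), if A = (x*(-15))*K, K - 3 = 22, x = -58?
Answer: -337521/1555103509832 ≈ -2.1704e-7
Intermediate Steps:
K = 25 (K = 3 + 22 = 25)
A = 21750 (A = -58*(-15)*25 = 870*25 = 21750)
1/(-4607424 + (-3483534 + A)/(Y(-673, -800) - 1157166)) = 1/(-4607424 + (-3483534 + 21750)/((-800 - 673)² - 1157166)) = 1/(-4607424 - 3461784/((-1473)² - 1157166)) = 1/(-4607424 - 3461784/(2169729 - 1157166)) = 1/(-4607424 - 3461784/1012563) = 1/(-4607424 - 3461784*1/1012563) = 1/(-4607424 - 1153928/337521) = 1/(-1555103509832/337521) = -337521/1555103509832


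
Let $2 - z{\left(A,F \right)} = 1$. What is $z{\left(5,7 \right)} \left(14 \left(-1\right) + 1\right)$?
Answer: $-13$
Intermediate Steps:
$z{\left(A,F \right)} = 1$ ($z{\left(A,F \right)} = 2 - 1 = 1$)
$z{\left(5,7 \right)} \left(14 \left(-1\right) + 1\right) = 1 \left(14 \left(-1\right) + 1\right) = 1 \left(-14 + 1\right) = 1 \left(-13\right) = -13$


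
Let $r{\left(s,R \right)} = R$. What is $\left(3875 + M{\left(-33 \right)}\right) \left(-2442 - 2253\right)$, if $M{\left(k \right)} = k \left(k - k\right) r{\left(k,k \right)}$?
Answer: $-18193125$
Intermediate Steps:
$M{\left(k \right)} = 0$ ($M{\left(k \right)} = k \left(k - k\right) k = k 0 k = 0 k = 0$)
$\left(3875 + M{\left(-33 \right)}\right) \left(-2442 - 2253\right) = \left(3875 + 0\right) \left(-2442 - 2253\right) = 3875 \left(-4695\right) = -18193125$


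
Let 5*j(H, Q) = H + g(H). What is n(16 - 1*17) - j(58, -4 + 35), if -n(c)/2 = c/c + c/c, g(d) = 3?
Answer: -81/5 ≈ -16.200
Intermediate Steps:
n(c) = -4 (n(c) = -2*(c/c + c/c) = -2*(1 + 1) = -2*2 = -4)
j(H, Q) = 3/5 + H/5 (j(H, Q) = (H + 3)/5 = (3 + H)/5 = 3/5 + H/5)
n(16 - 1*17) - j(58, -4 + 35) = -4 - (3/5 + (1/5)*58) = -4 - (3/5 + 58/5) = -4 - 1*61/5 = -4 - 61/5 = -81/5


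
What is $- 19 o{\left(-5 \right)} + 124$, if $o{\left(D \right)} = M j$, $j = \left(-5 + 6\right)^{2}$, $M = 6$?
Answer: $10$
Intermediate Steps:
$j = 1$ ($j = 1^{2} = 1$)
$o{\left(D \right)} = 6$ ($o{\left(D \right)} = 6 \cdot 1 = 6$)
$- 19 o{\left(-5 \right)} + 124 = \left(-19\right) 6 + 124 = -114 + 124 = 10$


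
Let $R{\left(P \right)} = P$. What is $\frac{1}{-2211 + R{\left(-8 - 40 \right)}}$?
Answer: $- \frac{1}{2259} \approx -0.00044267$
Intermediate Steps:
$\frac{1}{-2211 + R{\left(-8 - 40 \right)}} = \frac{1}{-2211 - 48} = \frac{1}{-2259} = - \frac{1}{2259}$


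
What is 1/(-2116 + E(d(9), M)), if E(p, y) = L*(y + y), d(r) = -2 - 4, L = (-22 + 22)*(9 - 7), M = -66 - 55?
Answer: -1/2116 ≈ -0.00047259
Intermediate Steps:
M = -121
L = 0 (L = 0*2 = 0)
d(r) = -6
E(p, y) = 0 (E(p, y) = 0*(y + y) = 0*(2*y) = 0)
1/(-2116 + E(d(9), M)) = 1/(-2116 + 0) = 1/(-2116) = -1/2116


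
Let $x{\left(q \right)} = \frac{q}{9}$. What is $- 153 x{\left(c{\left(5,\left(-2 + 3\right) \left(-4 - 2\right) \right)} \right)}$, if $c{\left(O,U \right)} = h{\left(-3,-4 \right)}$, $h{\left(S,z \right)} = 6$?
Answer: $-102$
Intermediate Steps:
$c{\left(O,U \right)} = 6$
$x{\left(q \right)} = \frac{q}{9}$ ($x{\left(q \right)} = q \frac{1}{9} = \frac{q}{9}$)
$- 153 x{\left(c{\left(5,\left(-2 + 3\right) \left(-4 - 2\right) \right)} \right)} = - 153 \cdot \frac{1}{9} \cdot 6 = \left(-153\right) \frac{2}{3} = -102$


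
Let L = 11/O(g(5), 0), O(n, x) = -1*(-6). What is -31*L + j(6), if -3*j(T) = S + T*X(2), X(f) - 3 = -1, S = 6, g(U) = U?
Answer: -377/6 ≈ -62.833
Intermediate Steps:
O(n, x) = 6
X(f) = 2 (X(f) = 3 - 1 = 2)
L = 11/6 ≈ 1.8333
j(T) = -2 - 2*T/3 (j(T) = -(6 + T*2)/3 = -(6 + 2*T)/3 = -2 - 2*T/3)
-31*L + j(6) = -31*11/6 + (-2 - ⅔*6) = -341/6 + (-2 - 4) = -341/6 - 6 = -377/6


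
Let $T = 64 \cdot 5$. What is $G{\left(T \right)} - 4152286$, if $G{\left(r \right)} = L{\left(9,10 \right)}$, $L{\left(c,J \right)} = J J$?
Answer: $-4152186$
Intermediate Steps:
$L{\left(c,J \right)} = J^{2}$
$T = 320$
$G{\left(r \right)} = 100$ ($G{\left(r \right)} = 10^{2} = 100$)
$G{\left(T \right)} - 4152286 = 100 - 4152286 = -4152186$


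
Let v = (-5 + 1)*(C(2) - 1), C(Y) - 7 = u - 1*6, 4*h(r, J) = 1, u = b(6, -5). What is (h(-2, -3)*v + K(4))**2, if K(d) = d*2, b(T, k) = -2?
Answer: 100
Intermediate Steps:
u = -2
h(r, J) = 1/4 (h(r, J) = (1/4)*1 = 1/4)
C(Y) = -1 (C(Y) = 7 + (-2 - 1*6) = 7 + (-2 - 6) = 7 - 8 = -1)
v = 8 (v = (-5 + 1)*(-1 - 1) = -4*(-2) = 8)
K(d) = 2*d
(h(-2, -3)*v + K(4))**2 = ((1/4)*8 + 2*4)**2 = (2 + 8)**2 = 10**2 = 100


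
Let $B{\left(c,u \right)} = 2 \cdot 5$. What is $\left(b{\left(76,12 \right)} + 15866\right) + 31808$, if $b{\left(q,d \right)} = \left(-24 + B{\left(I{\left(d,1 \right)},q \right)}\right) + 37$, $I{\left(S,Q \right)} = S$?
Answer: $47697$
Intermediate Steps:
$B{\left(c,u \right)} = 10$
$b{\left(q,d \right)} = 23$ ($b{\left(q,d \right)} = \left(-24 + 10\right) + 37 = -14 + 37 = 23$)
$\left(b{\left(76,12 \right)} + 15866\right) + 31808 = \left(23 + 15866\right) + 31808 = 15889 + 31808 = 47697$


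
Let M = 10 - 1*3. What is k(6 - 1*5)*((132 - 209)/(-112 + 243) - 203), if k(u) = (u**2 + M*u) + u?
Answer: -240030/131 ≈ -1832.3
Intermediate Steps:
M = 7 (M = 10 - 3 = 7)
k(u) = u**2 + 8*u (k(u) = (u**2 + 7*u) + u = u**2 + 8*u)
k(6 - 1*5)*((132 - 209)/(-112 + 243) - 203) = ((6 - 1*5)*(8 + (6 - 1*5)))*((132 - 209)/(-112 + 243) - 203) = ((6 - 5)*(8 + (6 - 5)))*(-77/131 - 203) = (1*(8 + 1))*(-77*1/131 - 203) = (1*9)*(-77/131 - 203) = 9*(-26670/131) = -240030/131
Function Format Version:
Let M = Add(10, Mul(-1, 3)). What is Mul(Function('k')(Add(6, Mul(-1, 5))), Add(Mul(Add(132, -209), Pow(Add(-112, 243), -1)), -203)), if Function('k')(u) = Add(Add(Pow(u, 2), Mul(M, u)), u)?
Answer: Rational(-240030, 131) ≈ -1832.3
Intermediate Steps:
M = 7 (M = Add(10, -3) = 7)
Function('k')(u) = Add(Pow(u, 2), Mul(8, u)) (Function('k')(u) = Add(Add(Pow(u, 2), Mul(7, u)), u) = Add(Pow(u, 2), Mul(8, u)))
Mul(Function('k')(Add(6, Mul(-1, 5))), Add(Mul(Add(132, -209), Pow(Add(-112, 243), -1)), -203)) = Mul(Mul(Add(6, Mul(-1, 5)), Add(8, Add(6, Mul(-1, 5)))), Add(Mul(Add(132, -209), Pow(Add(-112, 243), -1)), -203)) = Mul(Mul(Add(6, -5), Add(8, Add(6, -5))), Add(Mul(-77, Pow(131, -1)), -203)) = Mul(Mul(1, Add(8, 1)), Add(Mul(-77, Rational(1, 131)), -203)) = Mul(Mul(1, 9), Add(Rational(-77, 131), -203)) = Mul(9, Rational(-26670, 131)) = Rational(-240030, 131)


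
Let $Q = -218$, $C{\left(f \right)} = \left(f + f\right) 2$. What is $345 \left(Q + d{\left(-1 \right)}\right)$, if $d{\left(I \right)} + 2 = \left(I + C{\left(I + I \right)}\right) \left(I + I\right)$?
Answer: $-69690$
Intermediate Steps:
$C{\left(f \right)} = 4 f$ ($C{\left(f \right)} = 2 f 2 = 4 f$)
$d{\left(I \right)} = -2 + 18 I^{2}$ ($d{\left(I \right)} = -2 + \left(I + 4 \left(I + I\right)\right) \left(I + I\right) = -2 + \left(I + 4 \cdot 2 I\right) 2 I = -2 + \left(I + 8 I\right) 2 I = -2 + 9 I 2 I = -2 + 18 I^{2}$)
$345 \left(Q + d{\left(-1 \right)}\right) = 345 \left(-218 - \left(2 - 18 \left(-1\right)^{2}\right)\right) = 345 \left(-218 + \left(-2 + 18 \cdot 1\right)\right) = 345 \left(-218 + \left(-2 + 18\right)\right) = 345 \left(-218 + 16\right) = 345 \left(-202\right) = -69690$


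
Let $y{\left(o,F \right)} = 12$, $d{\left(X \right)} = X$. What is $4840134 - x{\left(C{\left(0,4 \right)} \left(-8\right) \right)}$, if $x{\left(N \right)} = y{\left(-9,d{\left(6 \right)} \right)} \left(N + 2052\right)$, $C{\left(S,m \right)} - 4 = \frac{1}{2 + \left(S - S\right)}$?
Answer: $4815942$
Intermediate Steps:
$C{\left(S,m \right)} = \frac{9}{2}$ ($C{\left(S,m \right)} = 4 + \frac{1}{2 + \left(S - S\right)} = 4 + \frac{1}{2 + 0} = 4 + \frac{1}{2} = \frac{9}{2}$)
$x{\left(N \right)} = 24624 + 12 N$ ($x{\left(N \right)} = 12 \left(N + 2052\right) = 12 \left(2052 + N\right) = 24624 + 12 N$)
$4840134 - x{\left(C{\left(0,4 \right)} \left(-8\right) \right)} = 4840134 - \left(24624 + 12 \cdot \frac{9}{2} \left(-8\right)\right) = 4840134 - \left(24624 + 12 \left(-36\right)\right) = 4840134 - \left(24624 - 432\right) = 4840134 - 24192 = 4815942$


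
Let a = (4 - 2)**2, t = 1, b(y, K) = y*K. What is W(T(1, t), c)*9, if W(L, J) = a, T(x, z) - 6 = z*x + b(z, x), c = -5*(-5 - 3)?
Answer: 36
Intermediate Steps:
b(y, K) = K*y
c = 40 (c = -5*(-8) = 40)
T(x, z) = 6 + 2*x*z (T(x, z) = 6 + (z*x + x*z) = 6 + (x*z + x*z) = 6 + 2*x*z)
a = 4 (a = 2**2 = 4)
W(L, J) = 4
W(T(1, t), c)*9 = 4*9 = 36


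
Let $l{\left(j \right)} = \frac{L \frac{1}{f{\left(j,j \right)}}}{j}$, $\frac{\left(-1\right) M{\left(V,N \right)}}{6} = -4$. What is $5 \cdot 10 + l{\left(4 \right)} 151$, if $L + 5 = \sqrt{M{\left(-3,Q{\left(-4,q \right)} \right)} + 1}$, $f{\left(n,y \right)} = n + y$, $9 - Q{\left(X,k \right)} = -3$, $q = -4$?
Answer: $50$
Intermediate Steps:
$Q{\left(X,k \right)} = 12$ ($Q{\left(X,k \right)} = 9 - -3 = 9 + 3 = 12$)
$M{\left(V,N \right)} = 24$ ($M{\left(V,N \right)} = \left(-6\right) \left(-4\right) = 24$)
$L = 0$ ($L = -5 + \sqrt{24 + 1} = -5 + \sqrt{25} = -5 + 5 = 0$)
$l{\left(j \right)} = 0$ ($l{\left(j \right)} = \frac{0 \frac{1}{j + j}}{j} = \frac{0 \frac{1}{2 j}}{j} = \frac{0}{j} = 0$)
$5 \cdot 10 + l{\left(4 \right)} 151 = 5 \cdot 10 + 0 \cdot 151 = 50 + 0 = 50$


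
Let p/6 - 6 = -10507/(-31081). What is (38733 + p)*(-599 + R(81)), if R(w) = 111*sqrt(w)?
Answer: 482016932400/31081 ≈ 1.5508e+7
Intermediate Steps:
p = 1181958/31081 (p = 36 + 6*(-10507/(-31081)) = 36 + 6*(-10507*(-1/31081)) = 36 + 6*(10507/31081) = 36 + 63042/31081 = 1181958/31081 ≈ 38.028)
(38733 + p)*(-599 + R(81)) = (38733 + 1181958/31081)*(-599 + 111*sqrt(81)) = 1205042331*(-599 + 111*9)/31081 = 1205042331*(-599 + 999)/31081 = (1205042331/31081)*400 = 482016932400/31081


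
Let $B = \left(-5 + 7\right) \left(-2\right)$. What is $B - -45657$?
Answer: $45653$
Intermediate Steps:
$B = -4$ ($B = 2 \left(-2\right) = -4$)
$B - -45657 = -4 - -45657 = -4 + 45657 = 45653$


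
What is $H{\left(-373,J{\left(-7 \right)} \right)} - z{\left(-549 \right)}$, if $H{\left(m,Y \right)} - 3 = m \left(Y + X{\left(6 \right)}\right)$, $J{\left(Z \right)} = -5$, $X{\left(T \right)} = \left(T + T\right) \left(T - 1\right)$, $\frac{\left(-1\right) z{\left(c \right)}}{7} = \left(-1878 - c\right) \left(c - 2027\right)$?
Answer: $23944016$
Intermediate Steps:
$z{\left(c \right)} = - 7 \left(-2027 + c\right) \left(-1878 - c\right)$ ($z{\left(c \right)} = - 7 \left(-1878 - c\right) \left(c - 2027\right) = - 7 \left(-1878 - c\right) \left(-2027 + c\right) = - 7 \left(-2027 + c\right) \left(-1878 - c\right)$)
$X{\left(T \right)} = 2 T \left(-1 + T\right)$
$H{\left(m,Y \right)} = 3 + m \left(60 + Y\right)$ ($H{\left(m,Y \right)} = 3 + m \left(Y + 2 \cdot 6 \left(-1 + 6\right)\right) = 3 + m \left(Y + 2 \cdot 6 \cdot 5\right) = 3 + m \left(Y + 60\right) = 3 + m \left(60 + Y\right)$)
$H{\left(-373,J{\left(-7 \right)} \right)} - z{\left(-549 \right)} = \left(3 + 60 \left(-373\right) - -1865\right) - \left(-26646942 - -572607 + 7 \left(-549\right)^{2}\right) = \left(3 - 22380 + 1865\right) - \left(-26646942 + 572607 + 7 \cdot 301401\right) = -20512 - \left(-26646942 + 572607 + 2109807\right) = -20512 - -23964528 = -20512 + 23964528 = 23944016$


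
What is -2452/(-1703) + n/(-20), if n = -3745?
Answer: 1285355/6812 ≈ 188.69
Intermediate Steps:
-2452/(-1703) + n/(-20) = -2452/(-1703) - 3745/(-20) = -2452*(-1/1703) - 3745*(-1/20) = 2452/1703 + 749/4 = 1285355/6812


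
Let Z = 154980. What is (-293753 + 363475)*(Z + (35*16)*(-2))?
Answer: 10727426920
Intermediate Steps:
(-293753 + 363475)*(Z + (35*16)*(-2)) = (-293753 + 363475)*(154980 + (35*16)*(-2)) = 69722*(154980 + 560*(-2)) = 69722*(154980 - 1120) = 69722*153860 = 10727426920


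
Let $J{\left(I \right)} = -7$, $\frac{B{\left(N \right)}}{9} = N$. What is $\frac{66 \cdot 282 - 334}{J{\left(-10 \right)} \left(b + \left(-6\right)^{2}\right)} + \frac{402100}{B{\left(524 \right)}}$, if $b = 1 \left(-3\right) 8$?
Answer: $- \frac{2184277}{16506} \approx -132.33$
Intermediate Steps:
$B{\left(N \right)} = 9 N$
$b = -24$ ($b = \left(-3\right) 8 = -24$)
$\frac{66 \cdot 282 - 334}{J{\left(-10 \right)} \left(b + \left(-6\right)^{2}\right)} + \frac{402100}{B{\left(524 \right)}} = \frac{66 \cdot 282 - 334}{\left(-7\right) \left(-24 + \left(-6\right)^{2}\right)} + \frac{402100}{9 \cdot 524} = \frac{18612 - 334}{\left(-7\right) \left(-24 + 36\right)} + \frac{402100}{4716} = \frac{18278}{\left(-7\right) 12} + 402100 \cdot \frac{1}{4716} = \frac{18278}{-84} + \frac{100525}{1179} = 18278 \left(- \frac{1}{84}\right) + \frac{100525}{1179} = - \frac{9139}{42} + \frac{100525}{1179} = - \frac{2184277}{16506}$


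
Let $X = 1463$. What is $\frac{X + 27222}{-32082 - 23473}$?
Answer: $- \frac{5737}{11111} \approx -0.51634$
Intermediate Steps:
$\frac{X + 27222}{-32082 - 23473} = \frac{1463 + 27222}{-32082 - 23473} = \frac{28685}{-55555} = 28685 \left(- \frac{1}{55555}\right) = - \frac{5737}{11111}$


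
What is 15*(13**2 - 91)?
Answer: 1170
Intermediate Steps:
15*(13**2 - 91) = 15*(169 - 91) = 15*78 = 1170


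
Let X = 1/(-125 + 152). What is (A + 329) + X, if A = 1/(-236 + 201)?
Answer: 310913/945 ≈ 329.01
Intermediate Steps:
X = 1/27 ≈ 0.037037
A = -1/35 (A = 1/(-35) = -1/35 ≈ -0.028571)
(A + 329) + X = (-1/35 + 329) + 1/27 = 11514/35 + 1/27 = 310913/945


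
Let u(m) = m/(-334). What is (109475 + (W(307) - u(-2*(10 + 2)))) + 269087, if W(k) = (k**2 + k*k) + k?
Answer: 94750277/167 ≈ 5.6737e+5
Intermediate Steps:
u(m) = -m/334 (u(m) = m*(-1/334) = -m/334)
W(k) = k + 2*k**2 (W(k) = (k**2 + k**2) + k = 2*k**2 + k = k + 2*k**2)
(109475 + (W(307) - u(-2*(10 + 2)))) + 269087 = (109475 + (307*(1 + 2*307) - (-1)*(-2*(10 + 2))/334)) + 269087 = (109475 + (307*(1 + 614) - (-1)*(-2*12)/334)) + 269087 = (109475 + (307*615 - (-1)*(-24)/334)) + 269087 = (109475 + (188805 - 1*12/167)) + 269087 = (109475 + (188805 - 12/167)) + 269087 = (109475 + 31530423/167) + 269087 = 49812748/167 + 269087 = 94750277/167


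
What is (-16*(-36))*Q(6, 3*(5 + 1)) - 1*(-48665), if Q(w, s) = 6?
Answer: 52121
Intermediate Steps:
(-16*(-36))*Q(6, 3*(5 + 1)) - 1*(-48665) = -16*(-36)*6 - 1*(-48665) = 576*6 + 48665 = 3456 + 48665 = 52121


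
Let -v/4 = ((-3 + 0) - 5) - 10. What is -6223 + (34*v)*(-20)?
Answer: -55183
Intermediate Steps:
v = 72 (v = -4*(((-3 + 0) - 5) - 10) = -4*((-3 - 5) - 10) = -4*(-8 - 10) = -4*(-18) = 72)
-6223 + (34*v)*(-20) = -6223 + (34*72)*(-20) = -6223 + 2448*(-20) = -6223 - 48960 = -55183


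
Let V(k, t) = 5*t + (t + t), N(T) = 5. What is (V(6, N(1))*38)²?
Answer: 1768900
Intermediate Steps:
V(k, t) = 7*t (V(k, t) = 5*t + 2*t = 7*t)
(V(6, N(1))*38)² = ((7*5)*38)² = (35*38)² = 1330² = 1768900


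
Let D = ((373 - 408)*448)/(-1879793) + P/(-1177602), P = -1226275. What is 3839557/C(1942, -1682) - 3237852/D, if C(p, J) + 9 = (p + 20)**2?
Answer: -1103627205663941539026001/357783112367084169 ≈ -3.0846e+6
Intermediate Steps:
C(p, J) = -9 + (20 + p)**2 (C(p, J) = -9 + (p + 20)**2 = -9 + (20 + p)**2)
D = 2323607960435/2213647996386 (D = ((373 - 408)*448)/(-1879793) - 1226275/(-1177602) = -35*448*(-1/1879793) - 1226275*(-1/1177602) = -15680*(-1/1879793) + 1226275/1177602 = 15680/1879793 + 1226275/1177602 = 2323607960435/2213647996386 ≈ 1.0497)
3839557/C(1942, -1682) - 3237852/D = 3839557/(-9 + (20 + 1942)**2) - 3237852/2323607960435/2213647996386 = 3839557/(-9 + 1962**2) - 3237852*2213647996386/2323607960435 = 3839557/(-9 + 3849444) - 7167464592394402872/2323607960435 = 3839557/3849435 - 7167464592394402872/2323607960435 = -1103627205663941539026001/357783112367084169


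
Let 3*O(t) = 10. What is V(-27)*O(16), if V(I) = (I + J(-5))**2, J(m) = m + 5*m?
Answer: 10830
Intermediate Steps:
J(m) = 6*m
O(t) = 10/3 (O(t) = (1/3)*10 = 10/3)
V(I) = (-30 + I)**2 (V(I) = (I + 6*(-5))**2 = (I - 30)**2 = (-30 + I)**2)
V(-27)*O(16) = (-30 - 27)**2*(10/3) = (-57)**2*(10/3) = 3249*(10/3) = 10830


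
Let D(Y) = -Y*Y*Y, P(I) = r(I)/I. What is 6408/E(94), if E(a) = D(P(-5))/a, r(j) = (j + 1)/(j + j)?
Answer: 1176468750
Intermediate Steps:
r(j) = (1 + j)/(2*j) (r(j) = (1 + j)/((2*j)) = (1 + j)*(1/(2*j)) = (1 + j)/(2*j))
P(I) = (1 + I)/(2*I²) (P(I) = ((1 + I)/(2*I))/I = (1 + I)/(2*I²))
D(Y) = -Y³ (D(Y) = -Y²*Y = -Y³)
E(a) = 8/(15625*a) (E(a) = (-((½)*(1 - 5)/(-5)²)³)/a = (-((½)*(1/25)*(-4))³)/a = (-(-2/25)³)/a = (-1*(-8/15625))/a = 8/(15625*a))
6408/E(94) = 6408/(((8/15625)/94)) = 6408/(((8/15625)*(1/94))) = 6408/(4/734375) = 6408*(734375/4) = 1176468750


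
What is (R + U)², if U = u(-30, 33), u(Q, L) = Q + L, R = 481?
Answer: 234256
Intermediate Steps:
u(Q, L) = L + Q
U = 3 (U = 33 - 30 = 3)
(R + U)² = (481 + 3)² = 484² = 234256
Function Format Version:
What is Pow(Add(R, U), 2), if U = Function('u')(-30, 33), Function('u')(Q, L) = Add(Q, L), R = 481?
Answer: 234256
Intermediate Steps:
Function('u')(Q, L) = Add(L, Q)
U = 3 (U = Add(33, -30) = 3)
Pow(Add(R, U), 2) = Pow(Add(481, 3), 2) = Pow(484, 2) = 234256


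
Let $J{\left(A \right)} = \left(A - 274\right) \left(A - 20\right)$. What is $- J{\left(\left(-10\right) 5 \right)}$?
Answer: $-22680$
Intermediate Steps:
$J{\left(A \right)} = \left(-274 + A\right) \left(-20 + A\right)$
$- J{\left(\left(-10\right) 5 \right)} = - (5480 + \left(\left(-10\right) 5\right)^{2} - 294 \left(\left(-10\right) 5\right)) = - (5480 + \left(-50\right)^{2} - -14700) = - (5480 + 2500 + 14700) = \left(-1\right) 22680 = -22680$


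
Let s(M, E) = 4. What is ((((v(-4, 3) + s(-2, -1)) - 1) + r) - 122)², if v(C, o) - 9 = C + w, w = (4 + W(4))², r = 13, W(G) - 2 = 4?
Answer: 1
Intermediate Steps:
W(G) = 6 (W(G) = 2 + 4 = 6)
w = 100 (w = (4 + 6)² = 10² = 100)
v(C, o) = 109 + C (v(C, o) = 9 + (C + 100) = 9 + (100 + C) = 109 + C)
((((v(-4, 3) + s(-2, -1)) - 1) + r) - 122)² = (((((109 - 4) + 4) - 1) + 13) - 122)² = ((((105 + 4) - 1) + 13) - 122)² = (((109 - 1) + 13) - 122)² = ((108 + 13) - 122)² = (121 - 122)² = (-1)² = 1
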